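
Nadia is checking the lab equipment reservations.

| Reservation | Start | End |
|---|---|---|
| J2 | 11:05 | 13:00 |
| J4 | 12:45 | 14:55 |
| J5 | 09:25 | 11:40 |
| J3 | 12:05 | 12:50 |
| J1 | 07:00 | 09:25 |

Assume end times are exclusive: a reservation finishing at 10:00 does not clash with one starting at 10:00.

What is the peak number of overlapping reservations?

Walk through starts and ends in time order (an end at T is processed before a start at T):
07:00 start J1 → 1
09:25 end J1 → 0
09:25 start J5 → 1
11:05 start J2 → 2
11:40 end J5 → 1
12:05 start J3 → 2
12:45 start J4 → 3
12:50 end J3 → 2
13:00 end J2 → 1
14:55 end J4 → 0
Peak is 3, at 12:45 (J2, J3, J4).

3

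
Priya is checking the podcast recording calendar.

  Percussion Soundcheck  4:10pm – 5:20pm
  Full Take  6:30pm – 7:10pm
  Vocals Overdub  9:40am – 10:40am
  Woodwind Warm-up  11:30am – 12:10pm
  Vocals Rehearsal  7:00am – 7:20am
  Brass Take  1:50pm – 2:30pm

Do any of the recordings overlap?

Two intervals overlap when each starts before the other ends.
Sorted by start: Vocals Rehearsal, Vocals Overdub, Woodwind Warm-up, Brass Take, Percussion Soundcheck, Full Take.
Vocals Overdub starts after Vocals Rehearsal ends — done with Vocals Rehearsal.
Woodwind Warm-up starts after Vocals Overdub ends — done with Vocals Overdub.
Brass Take starts after Woodwind Warm-up ends — done with Woodwind Warm-up.
Percussion Soundcheck starts after Brass Take ends — done with Brass Take.
Full Take starts after Percussion Soundcheck ends.
Every pair is clear; the schedule has no overlaps.

No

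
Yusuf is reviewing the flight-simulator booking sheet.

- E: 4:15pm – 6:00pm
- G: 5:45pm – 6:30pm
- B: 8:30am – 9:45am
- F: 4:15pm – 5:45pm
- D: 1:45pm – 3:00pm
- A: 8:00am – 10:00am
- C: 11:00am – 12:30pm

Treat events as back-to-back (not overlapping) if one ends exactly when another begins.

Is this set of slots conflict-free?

No

Two intervals overlap when each starts before the other ends.
Sorted by start: A, B, C, D, E, F, G.
B starts before A ends → A and B overlap.
That's a conflict, so the schedule is not conflict-free.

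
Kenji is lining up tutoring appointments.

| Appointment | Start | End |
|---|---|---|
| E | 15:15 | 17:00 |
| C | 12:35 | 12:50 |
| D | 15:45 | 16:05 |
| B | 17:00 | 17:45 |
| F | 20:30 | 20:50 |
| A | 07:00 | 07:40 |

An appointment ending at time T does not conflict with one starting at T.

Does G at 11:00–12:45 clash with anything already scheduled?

Yes — it overlaps C

A: ends 07:40 at or before G starts 11:00 → clear.
C: starts 12:35 before G ends 12:45, and ends 12:50 after G starts 11:00 → overlap.
E: starts 15:15 at or after G ends 12:45 → clear.
D: starts 15:45 at or after G ends 12:45 → clear.
B: starts 17:00 at or after G ends 12:45 → clear.
F: starts 20:30 at or after G ends 12:45 → clear.
G overlaps C.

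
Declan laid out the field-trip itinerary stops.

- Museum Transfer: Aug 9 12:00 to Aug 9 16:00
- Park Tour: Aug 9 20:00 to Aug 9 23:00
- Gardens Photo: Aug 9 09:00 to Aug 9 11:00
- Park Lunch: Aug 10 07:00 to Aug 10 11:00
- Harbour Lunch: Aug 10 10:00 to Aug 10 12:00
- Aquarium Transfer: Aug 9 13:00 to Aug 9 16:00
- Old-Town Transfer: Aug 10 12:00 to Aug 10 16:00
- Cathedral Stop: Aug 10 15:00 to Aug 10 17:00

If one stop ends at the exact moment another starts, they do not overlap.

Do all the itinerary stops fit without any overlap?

Sorted by start: Gardens Photo, Museum Transfer, Aquarium Transfer, Park Tour, Park Lunch, Harbour Lunch, Old-Town Transfer, Cathedral Stop.
Museum Transfer starts after Gardens Photo ends — done with Gardens Photo.
Aquarium Transfer starts before Museum Transfer ends → Museum Transfer and Aquarium Transfer overlap.
That's a conflict, so the schedule is not conflict-free.

No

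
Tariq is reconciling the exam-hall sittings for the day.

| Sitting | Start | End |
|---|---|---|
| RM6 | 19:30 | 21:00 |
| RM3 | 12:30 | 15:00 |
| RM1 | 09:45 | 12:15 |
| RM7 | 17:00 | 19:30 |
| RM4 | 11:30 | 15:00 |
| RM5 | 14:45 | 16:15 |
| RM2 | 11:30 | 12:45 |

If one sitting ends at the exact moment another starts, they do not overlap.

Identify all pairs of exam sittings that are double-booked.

RM1 & RM2, RM1 & RM4, RM2 & RM3, RM2 & RM4, RM3 & RM4, RM3 & RM5, RM4 & RM5

Two intervals overlap when each starts before the other ends.
Sorted by start: RM1, RM2, RM4, RM3, RM5, RM7, RM6.
RM2 starts before RM1 ends → RM1 and RM2 overlap.
RM4 starts before RM1 ends → RM1 and RM4 overlap.
RM3 starts after RM1 ends, so RM1 has no further overlaps.
RM4 starts before RM2 ends → RM2 and RM4 overlap.
RM3 starts before RM2 ends → RM2 and RM3 overlap.
RM5 starts after RM2 ends, so RM2 has no further overlaps.
RM3 starts before RM4 ends → RM4 and RM3 overlap.
RM5 starts before RM4 ends → RM4 and RM5 overlap.
RM7 starts after RM4 ends, so RM4 has no further overlaps.
RM5 starts before RM3 ends → RM3 and RM5 overlap.
RM7 starts after RM3 ends, so RM3 has no further overlaps.
RM7 starts after RM5 ends, so RM5 has no further overlaps.
RM6 starts exactly when RM7 ends (back-to-back, no overlap).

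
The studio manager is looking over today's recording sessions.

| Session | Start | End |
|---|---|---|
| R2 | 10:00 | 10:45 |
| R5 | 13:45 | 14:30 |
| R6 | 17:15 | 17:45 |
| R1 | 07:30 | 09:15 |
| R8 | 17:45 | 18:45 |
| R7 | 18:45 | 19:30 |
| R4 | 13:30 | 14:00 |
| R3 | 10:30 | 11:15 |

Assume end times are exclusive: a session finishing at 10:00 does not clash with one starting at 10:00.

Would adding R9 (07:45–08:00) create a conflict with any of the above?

R1: starts 07:30 before R9 ends 08:00, and ends 09:15 after R9 starts 07:45 → overlap.
R2: starts 10:00 at or after R9 ends 08:00 → clear.
R3: starts 10:30 at or after R9 ends 08:00 → clear.
R4: starts 13:30 at or after R9 ends 08:00 → clear.
R5: starts 13:45 at or after R9 ends 08:00 → clear.
R6: starts 17:15 at or after R9 ends 08:00 → clear.
R8: starts 17:45 at or after R9 ends 08:00 → clear.
R7: starts 18:45 at or after R9 ends 08:00 → clear.
R9 overlaps R1.

Yes — it overlaps R1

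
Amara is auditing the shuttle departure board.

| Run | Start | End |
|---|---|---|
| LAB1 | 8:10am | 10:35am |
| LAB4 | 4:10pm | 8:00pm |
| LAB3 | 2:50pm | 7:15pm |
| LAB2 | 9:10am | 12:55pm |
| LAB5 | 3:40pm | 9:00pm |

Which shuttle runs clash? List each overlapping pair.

Sorted by start: LAB1, LAB2, LAB3, LAB5, LAB4.
LAB2 starts before LAB1 ends → LAB1 and LAB2 overlap.
LAB3 starts after LAB1 ends — done with LAB1.
LAB3 starts after LAB2 ends — done with LAB2.
LAB5 starts before LAB3 ends → LAB3 and LAB5 overlap.
LAB4 starts before LAB3 ends → LAB3 and LAB4 overlap.
LAB4 starts before LAB5 ends → LAB5 and LAB4 overlap.

LAB1 & LAB2, LAB3 & LAB4, LAB3 & LAB5, LAB4 & LAB5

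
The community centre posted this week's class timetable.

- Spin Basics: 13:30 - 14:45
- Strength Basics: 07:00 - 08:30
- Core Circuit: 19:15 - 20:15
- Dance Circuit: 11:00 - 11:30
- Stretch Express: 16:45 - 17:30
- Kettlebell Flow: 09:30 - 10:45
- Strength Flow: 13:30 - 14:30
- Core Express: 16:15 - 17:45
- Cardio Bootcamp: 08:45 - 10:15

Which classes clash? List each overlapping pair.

Cardio Bootcamp & Kettlebell Flow, Core Express & Stretch Express, Spin Basics & Strength Flow

Check each pair: they overlap iff neither finishes before the other starts.
Sorted by start: Strength Basics, Cardio Bootcamp, Kettlebell Flow, Dance Circuit, Strength Flow, Spin Basics, Core Express, Stretch Express, Core Circuit.
Cardio Bootcamp starts after Strength Basics ends, so nothing later overlaps Strength Basics either.
Kettlebell Flow starts before Cardio Bootcamp ends → Cardio Bootcamp and Kettlebell Flow overlap.
Dance Circuit starts after Cardio Bootcamp ends, so nothing later overlaps Cardio Bootcamp either.
Dance Circuit starts after Kettlebell Flow ends, so nothing later overlaps Kettlebell Flow either.
Strength Flow starts after Dance Circuit ends, so nothing later overlaps Dance Circuit either.
Spin Basics starts before Strength Flow ends → Strength Flow and Spin Basics overlap.
Core Express starts after Strength Flow ends, so nothing later overlaps Strength Flow either.
Core Express starts after Spin Basics ends, so nothing later overlaps Spin Basics either.
Stretch Express starts before Core Express ends → Core Express and Stretch Express overlap.
Core Circuit starts after Core Express ends.
Core Circuit starts after Stretch Express ends.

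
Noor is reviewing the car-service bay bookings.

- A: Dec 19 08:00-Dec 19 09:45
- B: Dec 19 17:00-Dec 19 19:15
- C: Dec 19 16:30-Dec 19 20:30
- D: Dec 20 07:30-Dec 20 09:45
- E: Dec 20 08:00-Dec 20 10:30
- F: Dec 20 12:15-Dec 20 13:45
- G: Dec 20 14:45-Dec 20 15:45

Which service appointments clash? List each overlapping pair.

B & C, D & E

Two intervals overlap when each starts before the other ends.
Sorted by start: A, C, B, D, E, F, G.
C starts after A ends, so nothing later overlaps A either.
B starts before C ends → C and B overlap.
D starts after C ends, so nothing later overlaps C either.
D starts after B ends, so nothing later overlaps B either.
E starts before D ends → D and E overlap.
F starts after D ends, so nothing later overlaps D either.
F starts after E ends, so nothing later overlaps E either.
G starts after F ends.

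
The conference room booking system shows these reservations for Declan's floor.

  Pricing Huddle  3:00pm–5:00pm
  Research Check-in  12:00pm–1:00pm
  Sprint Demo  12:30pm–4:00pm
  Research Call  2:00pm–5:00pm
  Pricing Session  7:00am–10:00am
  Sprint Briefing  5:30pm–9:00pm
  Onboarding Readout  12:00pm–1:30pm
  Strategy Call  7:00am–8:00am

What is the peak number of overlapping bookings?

3

Walk through starts and ends in time order (an end at T is processed before a start at T):
7:00am start Pricing Session → 1
7:00am start Strategy Call → 2
8:00am end Strategy Call → 1
10:00am end Pricing Session → 0
12:00pm start Onboarding Readout → 1
12:00pm start Research Check-in → 2
12:30pm start Sprint Demo → 3
1:00pm end Research Check-in → 2
1:30pm end Onboarding Readout → 1
2:00pm start Research Call → 2
3:00pm start Pricing Huddle → 3
4:00pm end Sprint Demo → 2
5:00pm end Pricing Huddle → 1
5:00pm end Research Call → 0
5:30pm start Sprint Briefing → 1
9:00pm end Sprint Briefing → 0
Peak is 3, at 12:30pm (Onboarding Readout, Research Check-in, Sprint Demo).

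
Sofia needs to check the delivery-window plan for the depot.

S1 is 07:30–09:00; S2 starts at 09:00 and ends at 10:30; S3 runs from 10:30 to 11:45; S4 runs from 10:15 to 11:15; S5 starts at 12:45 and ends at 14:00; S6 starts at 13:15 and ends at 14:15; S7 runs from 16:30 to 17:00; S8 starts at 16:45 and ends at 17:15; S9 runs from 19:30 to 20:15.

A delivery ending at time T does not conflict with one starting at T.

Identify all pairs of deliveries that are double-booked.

S2 & S4, S3 & S4, S5 & S6, S7 & S8

Two intervals overlap when each starts before the other ends.
Sorted by start: S1, S2, S4, S3, S5, S6, S7, S8, S9.
S2 starts exactly when S1 ends (back-to-back, no overlap), so nothing later overlaps S1 either.
S4 starts before S2 ends → S2 and S4 overlap.
S3 starts exactly when S2 ends (back-to-back, no overlap), so nothing later overlaps S2 either.
S3 starts before S4 ends → S4 and S3 overlap.
S5 starts after S4 ends, so nothing later overlaps S4 either.
S5 starts after S3 ends, so nothing later overlaps S3 either.
S6 starts before S5 ends → S5 and S6 overlap.
S7 starts after S5 ends, so nothing later overlaps S5 either.
S7 starts after S6 ends, so nothing later overlaps S6 either.
S8 starts before S7 ends → S7 and S8 overlap.
S9 starts after S7 ends.
S9 starts after S8 ends.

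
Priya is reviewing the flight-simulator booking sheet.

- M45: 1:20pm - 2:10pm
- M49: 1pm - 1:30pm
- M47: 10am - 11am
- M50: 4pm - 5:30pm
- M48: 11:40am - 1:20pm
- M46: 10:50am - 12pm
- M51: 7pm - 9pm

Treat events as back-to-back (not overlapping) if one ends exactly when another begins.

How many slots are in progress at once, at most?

2

Sweep the timeline, counting +1 at each start and −1 at each end (ends before starts at a tie):
10am start M47 → 1
10:50am start M46 → 2
11am end M47 → 1
11:40am start M48 → 2
12pm end M46 → 1
1pm start M49 → 2
1:20pm end M48 → 1
1:20pm start M45 → 2
1:30pm end M49 → 1
2:10pm end M45 → 0
4pm start M50 → 1
5:30pm end M50 → 0
7pm start M51 → 1
9pm end M51 → 0
Peak is 2, at 10:50am (M46, M47).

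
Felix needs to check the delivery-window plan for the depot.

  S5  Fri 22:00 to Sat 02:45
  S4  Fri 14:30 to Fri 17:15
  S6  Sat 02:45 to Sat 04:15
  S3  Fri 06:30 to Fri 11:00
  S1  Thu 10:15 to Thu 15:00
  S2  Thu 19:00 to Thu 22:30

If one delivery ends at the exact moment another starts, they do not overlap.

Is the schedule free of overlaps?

Yes

Sorted by start: S1, S2, S3, S4, S5, S6.
S2 starts after S1 ends, so nothing later overlaps S1 either.
S3 starts after S2 ends, so nothing later overlaps S2 either.
S4 starts after S3 ends, so nothing later overlaps S3 either.
S5 starts after S4 ends, so nothing later overlaps S4 either.
S6 starts exactly when S5 ends (back-to-back, no overlap).
Every pair is clear; the schedule has no overlaps.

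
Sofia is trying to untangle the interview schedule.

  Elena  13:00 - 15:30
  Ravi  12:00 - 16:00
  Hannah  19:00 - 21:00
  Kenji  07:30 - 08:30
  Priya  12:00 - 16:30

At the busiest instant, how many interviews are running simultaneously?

Sort all start/end points and keep a running count:
07:30 start Kenji → 1
08:30 end Kenji → 0
12:00 start Priya → 1
12:00 start Ravi → 2
13:00 start Elena → 3
15:30 end Elena → 2
16:00 end Ravi → 1
16:30 end Priya → 0
19:00 start Hannah → 1
21:00 end Hannah → 0
Peak is 3, at 13:00 (Elena, Priya, Ravi).

3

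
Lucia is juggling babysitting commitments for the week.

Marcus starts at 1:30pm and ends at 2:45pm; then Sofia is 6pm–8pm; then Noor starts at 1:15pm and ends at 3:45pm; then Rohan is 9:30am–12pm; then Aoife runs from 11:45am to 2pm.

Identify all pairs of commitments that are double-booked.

Two intervals overlap when each starts before the other ends.
Sorted by start: Rohan, Aoife, Noor, Marcus, Sofia.
Aoife starts before Rohan ends → Rohan and Aoife overlap.
Noor starts after Rohan ends; Rohan is clear from here.
Noor starts before Aoife ends → Aoife and Noor overlap.
Marcus starts before Aoife ends → Aoife and Marcus overlap.
Sofia starts after Aoife ends.
Marcus starts before Noor ends → Noor and Marcus overlap.
Sofia starts after Noor ends.
Sofia starts after Marcus ends.

Aoife & Marcus, Aoife & Noor, Aoife & Rohan, Marcus & Noor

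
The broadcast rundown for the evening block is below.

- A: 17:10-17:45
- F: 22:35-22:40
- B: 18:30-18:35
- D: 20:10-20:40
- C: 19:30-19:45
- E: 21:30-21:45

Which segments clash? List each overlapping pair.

no overlapping pairs

Two intervals overlap when each starts before the other ends.
Sorted by start: A, B, C, D, E, F.
B starts after A ends — done with A.
C starts after B ends — done with B.
D starts after C ends — done with C.
E starts after D ends — done with D.
F starts after E ends.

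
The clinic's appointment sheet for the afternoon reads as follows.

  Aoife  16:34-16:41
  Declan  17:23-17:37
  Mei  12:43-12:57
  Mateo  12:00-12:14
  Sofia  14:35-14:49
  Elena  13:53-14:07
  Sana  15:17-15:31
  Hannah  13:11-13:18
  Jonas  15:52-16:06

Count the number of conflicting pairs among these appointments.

0

Check each pair: they overlap iff neither finishes before the other starts.
Sorted by start: Mateo, Mei, Hannah, Elena, Sofia, Sana, Jonas, Aoife, Declan.
Mei starts after Mateo ends; Mateo is clear from here.
Hannah starts after Mei ends; Mei is clear from here.
Elena starts after Hannah ends; Hannah is clear from here.
Sofia starts after Elena ends; Elena is clear from here.
Sana starts after Sofia ends; Sofia is clear from here.
Jonas starts after Sana ends; Sana is clear from here.
Aoife starts after Jonas ends; Jonas is clear from here.
Declan starts after Aoife ends.
No pair overlaps.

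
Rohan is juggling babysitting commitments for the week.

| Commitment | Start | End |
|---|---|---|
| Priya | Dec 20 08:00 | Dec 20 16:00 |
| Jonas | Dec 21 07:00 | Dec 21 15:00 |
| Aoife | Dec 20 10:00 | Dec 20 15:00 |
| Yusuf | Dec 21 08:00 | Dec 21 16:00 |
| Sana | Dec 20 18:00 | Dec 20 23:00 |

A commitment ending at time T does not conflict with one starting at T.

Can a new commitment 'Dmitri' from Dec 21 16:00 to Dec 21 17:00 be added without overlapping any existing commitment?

Priya: ends Dec 20 16:00 at or before Dmitri starts Dec 21 16:00 → clear.
Aoife: ends Dec 20 15:00 at or before Dmitri starts Dec 21 16:00 → clear.
Sana: ends Dec 20 23:00 at or before Dmitri starts Dec 21 16:00 → clear.
Jonas: ends Dec 21 15:00 at or before Dmitri starts Dec 21 16:00 → clear.
Yusuf: ends Dec 21 16:00 at or before Dmitri starts Dec 21 16:00 → clear.

Yes — the slot is free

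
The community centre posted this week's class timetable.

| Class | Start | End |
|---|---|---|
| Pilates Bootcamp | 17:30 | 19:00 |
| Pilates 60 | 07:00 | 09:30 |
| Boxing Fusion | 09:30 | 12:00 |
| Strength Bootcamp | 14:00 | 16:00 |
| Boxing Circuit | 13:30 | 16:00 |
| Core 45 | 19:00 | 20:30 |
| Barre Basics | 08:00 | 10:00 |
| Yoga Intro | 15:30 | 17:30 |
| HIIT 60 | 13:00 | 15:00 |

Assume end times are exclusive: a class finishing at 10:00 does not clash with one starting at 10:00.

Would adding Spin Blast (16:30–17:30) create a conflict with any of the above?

Yes — it overlaps Yoga Intro

Pilates 60: ends 09:30 at or before Spin Blast starts 16:30 → clear.
Barre Basics: ends 10:00 at or before Spin Blast starts 16:30 → clear.
Boxing Fusion: ends 12:00 at or before Spin Blast starts 16:30 → clear.
HIIT 60: ends 15:00 at or before Spin Blast starts 16:30 → clear.
Boxing Circuit: ends 16:00 at or before Spin Blast starts 16:30 → clear.
Strength Bootcamp: ends 16:00 at or before Spin Blast starts 16:30 → clear.
Yoga Intro: starts 15:30 before Spin Blast ends 17:30, and ends 17:30 after Spin Blast starts 16:30 → overlap.
Pilates Bootcamp: starts 17:30 at or after Spin Blast ends 17:30 → clear.
Core 45: starts 19:00 at or after Spin Blast ends 17:30 → clear.
Spin Blast overlaps Yoga Intro.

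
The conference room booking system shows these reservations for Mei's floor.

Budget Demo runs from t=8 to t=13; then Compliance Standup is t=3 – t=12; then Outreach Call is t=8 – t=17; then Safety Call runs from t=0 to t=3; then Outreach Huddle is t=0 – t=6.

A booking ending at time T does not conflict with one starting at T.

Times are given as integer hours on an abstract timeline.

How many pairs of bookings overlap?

Sorted by start: Outreach Huddle, Safety Call, Compliance Standup, Outreach Call, Budget Demo.
Safety Call starts before Outreach Huddle ends → Outreach Huddle and Safety Call overlap.
Compliance Standup starts before Outreach Huddle ends → Outreach Huddle and Compliance Standup overlap.
Outreach Call starts after Outreach Huddle ends, so nothing later overlaps Outreach Huddle either.
Compliance Standup starts exactly when Safety Call ends (back-to-back, no overlap), so nothing later overlaps Safety Call either.
Outreach Call starts before Compliance Standup ends → Compliance Standup and Outreach Call overlap.
Budget Demo starts before Compliance Standup ends → Compliance Standup and Budget Demo overlap.
Budget Demo starts before Outreach Call ends → Outreach Call and Budget Demo overlap.
Overlapping pairs: Budget Demo & Compliance Standup, Budget Demo & Outreach Call, Compliance Standup & Outreach Call, Compliance Standup & Outreach Huddle, Outreach Huddle & Safety Call — 5 in total.

5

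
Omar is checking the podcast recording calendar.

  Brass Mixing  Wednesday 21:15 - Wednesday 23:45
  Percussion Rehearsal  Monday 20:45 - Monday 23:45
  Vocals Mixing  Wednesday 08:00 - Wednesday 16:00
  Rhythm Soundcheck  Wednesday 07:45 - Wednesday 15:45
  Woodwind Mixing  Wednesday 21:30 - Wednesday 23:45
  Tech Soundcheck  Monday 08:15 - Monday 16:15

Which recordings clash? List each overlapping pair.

Two intervals overlap when each starts before the other ends.
Sorted by start: Tech Soundcheck, Percussion Rehearsal, Rhythm Soundcheck, Vocals Mixing, Brass Mixing, Woodwind Mixing.
Percussion Rehearsal starts after Tech Soundcheck ends, so nothing later overlaps Tech Soundcheck either.
Rhythm Soundcheck starts after Percussion Rehearsal ends, so nothing later overlaps Percussion Rehearsal either.
Vocals Mixing starts before Rhythm Soundcheck ends → Rhythm Soundcheck and Vocals Mixing overlap.
Brass Mixing starts after Rhythm Soundcheck ends, so nothing later overlaps Rhythm Soundcheck either.
Brass Mixing starts after Vocals Mixing ends, so nothing later overlaps Vocals Mixing either.
Woodwind Mixing starts before Brass Mixing ends → Brass Mixing and Woodwind Mixing overlap.

Brass Mixing & Woodwind Mixing, Rhythm Soundcheck & Vocals Mixing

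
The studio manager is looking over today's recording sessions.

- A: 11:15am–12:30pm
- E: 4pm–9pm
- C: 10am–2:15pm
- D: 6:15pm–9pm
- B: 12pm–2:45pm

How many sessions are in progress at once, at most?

3

Walk through starts and ends in time order (an end at T is processed before a start at T):
10am start C → 1
11:15am start A → 2
12pm start B → 3
12:30pm end A → 2
2:15pm end C → 1
2:45pm end B → 0
4pm start E → 1
6:15pm start D → 2
9pm end D → 1
9pm end E → 0
Peak is 3, at 12pm (A, B, C).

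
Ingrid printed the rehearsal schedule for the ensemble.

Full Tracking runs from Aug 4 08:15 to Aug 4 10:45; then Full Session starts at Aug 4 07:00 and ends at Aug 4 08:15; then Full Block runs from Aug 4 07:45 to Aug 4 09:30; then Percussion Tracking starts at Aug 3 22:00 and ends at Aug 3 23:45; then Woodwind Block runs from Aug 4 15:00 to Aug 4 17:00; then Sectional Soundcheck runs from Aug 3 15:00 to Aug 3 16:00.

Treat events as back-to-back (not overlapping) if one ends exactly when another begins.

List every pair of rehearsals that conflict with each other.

Two intervals overlap when each starts before the other ends.
Sorted by start: Sectional Soundcheck, Percussion Tracking, Full Session, Full Block, Full Tracking, Woodwind Block.
Percussion Tracking starts after Sectional Soundcheck ends, so nothing later overlaps Sectional Soundcheck either.
Full Session starts after Percussion Tracking ends, so nothing later overlaps Percussion Tracking either.
Full Block starts before Full Session ends → Full Session and Full Block overlap.
Full Tracking starts exactly when Full Session ends (back-to-back, no overlap), so nothing later overlaps Full Session either.
Full Tracking starts before Full Block ends → Full Block and Full Tracking overlap.
Woodwind Block starts after Full Block ends.
Woodwind Block starts after Full Tracking ends.

Full Block & Full Session, Full Block & Full Tracking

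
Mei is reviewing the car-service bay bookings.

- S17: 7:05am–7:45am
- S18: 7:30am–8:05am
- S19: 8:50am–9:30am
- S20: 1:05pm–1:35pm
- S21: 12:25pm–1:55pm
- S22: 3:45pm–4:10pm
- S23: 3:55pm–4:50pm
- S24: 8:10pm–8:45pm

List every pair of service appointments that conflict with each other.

S17 & S18, S20 & S21, S22 & S23

Sorted by start: S17, S18, S19, S21, S20, S22, S23, S24.
S18 starts before S17 ends → S17 and S18 overlap.
S19 starts after S17 ends — done with S17.
S19 starts after S18 ends — done with S18.
S21 starts after S19 ends — done with S19.
S20 starts before S21 ends → S21 and S20 overlap.
S22 starts after S21 ends — done with S21.
S22 starts after S20 ends — done with S20.
S23 starts before S22 ends → S22 and S23 overlap.
S24 starts after S22 ends.
S24 starts after S23 ends.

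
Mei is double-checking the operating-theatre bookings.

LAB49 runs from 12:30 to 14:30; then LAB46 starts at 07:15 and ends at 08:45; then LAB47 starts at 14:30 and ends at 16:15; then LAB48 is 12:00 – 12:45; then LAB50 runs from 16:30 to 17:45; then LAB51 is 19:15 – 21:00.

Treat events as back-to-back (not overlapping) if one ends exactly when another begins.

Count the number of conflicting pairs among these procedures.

Sorted by start: LAB46, LAB48, LAB49, LAB47, LAB50, LAB51.
LAB48 starts after LAB46 ends, so nothing later overlaps LAB46 either.
LAB49 starts before LAB48 ends → LAB48 and LAB49 overlap.
LAB47 starts after LAB48 ends, so nothing later overlaps LAB48 either.
LAB47 starts exactly when LAB49 ends (back-to-back, no overlap), so nothing later overlaps LAB49 either.
LAB50 starts after LAB47 ends, so nothing later overlaps LAB47 either.
LAB51 starts after LAB50 ends.
Overlapping pairs: LAB48 & LAB49 — 1 in total.

1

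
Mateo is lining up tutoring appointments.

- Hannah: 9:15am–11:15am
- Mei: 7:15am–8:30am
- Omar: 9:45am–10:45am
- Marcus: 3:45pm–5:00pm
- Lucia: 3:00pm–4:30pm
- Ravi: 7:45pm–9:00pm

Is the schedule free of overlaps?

Check each pair: they overlap iff neither finishes before the other starts.
Sorted by start: Mei, Hannah, Omar, Lucia, Marcus, Ravi.
Hannah starts after Mei ends, so Mei has no further overlaps.
Omar starts before Hannah ends → Hannah and Omar overlap.
That's a conflict, so the schedule is not conflict-free.

No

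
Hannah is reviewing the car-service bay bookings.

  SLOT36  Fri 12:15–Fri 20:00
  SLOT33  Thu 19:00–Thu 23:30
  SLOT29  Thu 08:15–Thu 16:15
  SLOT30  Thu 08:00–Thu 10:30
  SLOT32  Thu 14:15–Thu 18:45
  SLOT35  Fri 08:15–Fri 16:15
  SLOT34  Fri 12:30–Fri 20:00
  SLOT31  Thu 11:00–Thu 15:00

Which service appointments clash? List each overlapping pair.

Two intervals overlap when each starts before the other ends.
Sorted by start: SLOT30, SLOT29, SLOT31, SLOT32, SLOT33, SLOT35, SLOT36, SLOT34.
SLOT29 starts before SLOT30 ends → SLOT30 and SLOT29 overlap.
SLOT31 starts after SLOT30 ends, so SLOT30 has no further overlaps.
SLOT31 starts before SLOT29 ends → SLOT29 and SLOT31 overlap.
SLOT32 starts before SLOT29 ends → SLOT29 and SLOT32 overlap.
SLOT33 starts after SLOT29 ends, so SLOT29 has no further overlaps.
SLOT32 starts before SLOT31 ends → SLOT31 and SLOT32 overlap.
SLOT33 starts after SLOT31 ends, so SLOT31 has no further overlaps.
SLOT33 starts after SLOT32 ends, so SLOT32 has no further overlaps.
SLOT35 starts after SLOT33 ends, so SLOT33 has no further overlaps.
SLOT36 starts before SLOT35 ends → SLOT35 and SLOT36 overlap.
SLOT34 starts before SLOT35 ends → SLOT35 and SLOT34 overlap.
SLOT34 starts before SLOT36 ends → SLOT36 and SLOT34 overlap.

SLOT29 & SLOT30, SLOT29 & SLOT31, SLOT29 & SLOT32, SLOT31 & SLOT32, SLOT34 & SLOT35, SLOT34 & SLOT36, SLOT35 & SLOT36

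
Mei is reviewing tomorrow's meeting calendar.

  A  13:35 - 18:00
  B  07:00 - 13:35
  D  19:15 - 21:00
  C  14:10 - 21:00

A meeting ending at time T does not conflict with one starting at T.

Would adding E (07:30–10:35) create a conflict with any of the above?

Yes — it overlaps B

B: starts 07:00 before E ends 10:35, and ends 13:35 after E starts 07:30 → overlap.
A: starts 13:35 at or after E ends 10:35 → clear.
C: starts 14:10 at or after E ends 10:35 → clear.
D: starts 19:15 at or after E ends 10:35 → clear.
E overlaps B.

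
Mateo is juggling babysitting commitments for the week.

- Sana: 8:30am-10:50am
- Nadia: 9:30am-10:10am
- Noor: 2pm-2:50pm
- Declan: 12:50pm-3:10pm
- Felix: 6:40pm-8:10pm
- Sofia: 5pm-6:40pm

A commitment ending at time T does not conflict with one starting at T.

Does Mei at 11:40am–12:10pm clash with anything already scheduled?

No — it doesn't clash with anything

Sana: ends 10:50am at or before Mei starts 11:40am → clear.
Nadia: ends 10:10am at or before Mei starts 11:40am → clear.
Declan: starts 12:50pm at or after Mei ends 12:10pm → clear.
Noor: starts 2pm at or after Mei ends 12:10pm → clear.
Sofia: starts 5pm at or after Mei ends 12:10pm → clear.
Felix: starts 6:40pm at or after Mei ends 12:10pm → clear.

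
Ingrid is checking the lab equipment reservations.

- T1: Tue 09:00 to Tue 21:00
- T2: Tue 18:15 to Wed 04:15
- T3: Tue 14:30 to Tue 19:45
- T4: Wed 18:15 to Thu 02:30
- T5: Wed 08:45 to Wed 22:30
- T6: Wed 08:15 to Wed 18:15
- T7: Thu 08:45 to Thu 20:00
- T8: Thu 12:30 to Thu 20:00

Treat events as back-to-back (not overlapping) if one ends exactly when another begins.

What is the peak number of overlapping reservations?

3

Walk through starts and ends in time order (an end at T is processed before a start at T):
Tue 09:00 start T1 → 1
Tue 14:30 start T3 → 2
Tue 18:15 start T2 → 3
Tue 19:45 end T3 → 2
Tue 21:00 end T1 → 1
Wed 04:15 end T2 → 0
Wed 08:15 start T6 → 1
Wed 08:45 start T5 → 2
Wed 18:15 end T6 → 1
Wed 18:15 start T4 → 2
Wed 22:30 end T5 → 1
Thu 02:30 end T4 → 0
Thu 08:45 start T7 → 1
Thu 12:30 start T8 → 2
Thu 20:00 end T7 → 1
Thu 20:00 end T8 → 0
Peak is 3, at Tue 18:15 (T1, T2, T3).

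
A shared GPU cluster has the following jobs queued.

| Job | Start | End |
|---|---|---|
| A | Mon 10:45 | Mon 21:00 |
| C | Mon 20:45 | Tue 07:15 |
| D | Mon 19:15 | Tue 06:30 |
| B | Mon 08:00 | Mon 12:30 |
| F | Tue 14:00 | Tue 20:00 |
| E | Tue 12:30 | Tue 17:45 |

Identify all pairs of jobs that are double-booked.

A & B, A & C, A & D, C & D, E & F

Sorted by start: B, A, D, C, E, F.
A starts before B ends → B and A overlap.
D starts after B ends, so B has no further overlaps.
D starts before A ends → A and D overlap.
C starts before A ends → A and C overlap.
E starts after A ends, so A has no further overlaps.
C starts before D ends → D and C overlap.
E starts after D ends, so D has no further overlaps.
E starts after C ends, so C has no further overlaps.
F starts before E ends → E and F overlap.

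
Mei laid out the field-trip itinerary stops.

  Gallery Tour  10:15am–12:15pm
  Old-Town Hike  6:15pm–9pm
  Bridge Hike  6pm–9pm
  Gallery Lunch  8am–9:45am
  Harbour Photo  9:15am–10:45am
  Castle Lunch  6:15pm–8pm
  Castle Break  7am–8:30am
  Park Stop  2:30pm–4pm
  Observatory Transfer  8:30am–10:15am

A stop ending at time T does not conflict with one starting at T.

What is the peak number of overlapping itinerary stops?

3

Sort all start/end points and keep a running count:
7am start Castle Break → 1
8am start Gallery Lunch → 2
8:30am end Castle Break → 1
8:30am start Observatory Transfer → 2
9:15am start Harbour Photo → 3
9:45am end Gallery Lunch → 2
10:15am end Observatory Transfer → 1
10:15am start Gallery Tour → 2
10:45am end Harbour Photo → 1
12:15pm end Gallery Tour → 0
2:30pm start Park Stop → 1
4pm end Park Stop → 0
6pm start Bridge Hike → 1
6:15pm start Castle Lunch → 2
6:15pm start Old-Town Hike → 3
8pm end Castle Lunch → 2
9pm end Bridge Hike → 1
9pm end Old-Town Hike → 0
Peak is 3, at 9:15am (Gallery Lunch, Harbour Photo, Observatory Transfer).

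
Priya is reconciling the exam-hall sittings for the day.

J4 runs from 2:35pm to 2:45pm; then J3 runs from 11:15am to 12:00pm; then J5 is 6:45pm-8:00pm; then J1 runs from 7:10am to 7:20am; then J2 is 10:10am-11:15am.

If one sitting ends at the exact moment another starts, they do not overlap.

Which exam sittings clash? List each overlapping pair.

no conflicts

Sorted by start: J1, J2, J3, J4, J5.
J2 starts after J1 ends — done with J1.
J3 starts exactly when J2 ends (back-to-back, no overlap) — done with J2.
J4 starts after J3 ends — done with J3.
J5 starts after J4 ends.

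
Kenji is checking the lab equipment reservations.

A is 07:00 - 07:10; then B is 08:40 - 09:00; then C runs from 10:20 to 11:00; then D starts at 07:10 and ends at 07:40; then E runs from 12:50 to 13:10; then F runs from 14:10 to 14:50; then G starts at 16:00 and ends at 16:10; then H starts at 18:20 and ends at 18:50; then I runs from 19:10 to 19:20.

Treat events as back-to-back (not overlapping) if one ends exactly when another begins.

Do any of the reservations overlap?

Sorted by start: A, D, B, C, E, F, G, H, I.
D starts exactly when A ends (back-to-back, no overlap) — done with A.
B starts after D ends — done with D.
C starts after B ends — done with B.
E starts after C ends — done with C.
F starts after E ends — done with E.
G starts after F ends — done with F.
H starts after G ends — done with G.
I starts after H ends.
Every pair is clear; the schedule has no overlaps.

No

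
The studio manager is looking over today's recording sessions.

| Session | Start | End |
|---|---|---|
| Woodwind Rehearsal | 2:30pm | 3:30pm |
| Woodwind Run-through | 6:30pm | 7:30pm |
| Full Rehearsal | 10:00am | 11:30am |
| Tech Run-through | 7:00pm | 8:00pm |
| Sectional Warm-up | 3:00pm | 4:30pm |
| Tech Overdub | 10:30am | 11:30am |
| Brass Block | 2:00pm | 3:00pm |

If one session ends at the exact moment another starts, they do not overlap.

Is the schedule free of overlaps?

Two intervals overlap when each starts before the other ends.
Sorted by start: Full Rehearsal, Tech Overdub, Brass Block, Woodwind Rehearsal, Sectional Warm-up, Woodwind Run-through, Tech Run-through.
Tech Overdub starts before Full Rehearsal ends → Full Rehearsal and Tech Overdub overlap.
That's a conflict, so the schedule is not conflict-free.

No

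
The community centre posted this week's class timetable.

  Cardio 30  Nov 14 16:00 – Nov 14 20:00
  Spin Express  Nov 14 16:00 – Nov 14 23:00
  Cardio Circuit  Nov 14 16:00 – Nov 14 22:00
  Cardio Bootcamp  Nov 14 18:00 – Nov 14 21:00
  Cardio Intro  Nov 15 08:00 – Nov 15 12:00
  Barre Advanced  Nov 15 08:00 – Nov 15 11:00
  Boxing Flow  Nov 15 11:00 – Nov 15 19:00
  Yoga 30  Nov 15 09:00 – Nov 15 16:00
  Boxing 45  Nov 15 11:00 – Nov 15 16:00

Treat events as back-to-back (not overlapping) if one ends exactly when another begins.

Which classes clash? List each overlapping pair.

Sorted by start: Cardio 30, Spin Express, Cardio Circuit, Cardio Bootcamp, Cardio Intro, Barre Advanced, Yoga 30, Boxing Flow, Boxing 45.
Spin Express starts before Cardio 30 ends → Cardio 30 and Spin Express overlap.
Cardio Circuit starts before Cardio 30 ends → Cardio 30 and Cardio Circuit overlap.
Cardio Bootcamp starts before Cardio 30 ends → Cardio 30 and Cardio Bootcamp overlap.
Cardio Intro starts after Cardio 30 ends — done with Cardio 30.
Cardio Circuit starts before Spin Express ends → Spin Express and Cardio Circuit overlap.
Cardio Bootcamp starts before Spin Express ends → Spin Express and Cardio Bootcamp overlap.
Cardio Intro starts after Spin Express ends — done with Spin Express.
Cardio Bootcamp starts before Cardio Circuit ends → Cardio Circuit and Cardio Bootcamp overlap.
Cardio Intro starts after Cardio Circuit ends — done with Cardio Circuit.
Cardio Intro starts after Cardio Bootcamp ends — done with Cardio Bootcamp.
Barre Advanced starts before Cardio Intro ends → Cardio Intro and Barre Advanced overlap.
Yoga 30 starts before Cardio Intro ends → Cardio Intro and Yoga 30 overlap.
Boxing Flow starts before Cardio Intro ends → Cardio Intro and Boxing Flow overlap.
Boxing 45 starts before Cardio Intro ends → Cardio Intro and Boxing 45 overlap.
Yoga 30 starts before Barre Advanced ends → Barre Advanced and Yoga 30 overlap.
Boxing Flow starts exactly when Barre Advanced ends (back-to-back, no overlap) — done with Barre Advanced.
Boxing Flow starts before Yoga 30 ends → Yoga 30 and Boxing Flow overlap.
Boxing 45 starts before Yoga 30 ends → Yoga 30 and Boxing 45 overlap.
Boxing 45 starts before Boxing Flow ends → Boxing Flow and Boxing 45 overlap.

Barre Advanced & Cardio Intro, Barre Advanced & Yoga 30, Boxing 45 & Boxing Flow, Boxing 45 & Cardio Intro, Boxing 45 & Yoga 30, Boxing Flow & Cardio Intro, Boxing Flow & Yoga 30, Cardio 30 & Cardio Bootcamp, Cardio 30 & Cardio Circuit, Cardio 30 & Spin Express, Cardio Bootcamp & Cardio Circuit, Cardio Bootcamp & Spin Express, Cardio Circuit & Spin Express, Cardio Intro & Yoga 30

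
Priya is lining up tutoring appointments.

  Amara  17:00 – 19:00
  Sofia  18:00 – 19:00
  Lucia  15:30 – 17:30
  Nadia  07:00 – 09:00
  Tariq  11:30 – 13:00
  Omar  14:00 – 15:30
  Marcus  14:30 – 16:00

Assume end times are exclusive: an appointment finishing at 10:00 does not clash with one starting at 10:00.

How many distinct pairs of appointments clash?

4

Sorted by start: Nadia, Tariq, Omar, Marcus, Lucia, Amara, Sofia.
Tariq starts after Nadia ends, so nothing later overlaps Nadia either.
Omar starts after Tariq ends, so nothing later overlaps Tariq either.
Marcus starts before Omar ends → Omar and Marcus overlap.
Lucia starts exactly when Omar ends (back-to-back, no overlap), so nothing later overlaps Omar either.
Lucia starts before Marcus ends → Marcus and Lucia overlap.
Amara starts after Marcus ends, so nothing later overlaps Marcus either.
Amara starts before Lucia ends → Lucia and Amara overlap.
Sofia starts after Lucia ends.
Sofia starts before Amara ends → Amara and Sofia overlap.
Overlapping pairs: Amara & Lucia, Amara & Sofia, Lucia & Marcus, Marcus & Omar — 4 in total.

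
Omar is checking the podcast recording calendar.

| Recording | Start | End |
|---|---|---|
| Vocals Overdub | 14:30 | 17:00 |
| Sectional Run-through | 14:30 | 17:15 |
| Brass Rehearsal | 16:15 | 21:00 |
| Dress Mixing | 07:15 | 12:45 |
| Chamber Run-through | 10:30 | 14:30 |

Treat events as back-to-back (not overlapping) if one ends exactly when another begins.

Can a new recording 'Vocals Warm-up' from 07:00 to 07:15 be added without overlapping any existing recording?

Yes — the slot is free

Dress Mixing: starts 07:15 at or after Vocals Warm-up ends 07:15 → clear.
Chamber Run-through: starts 10:30 at or after Vocals Warm-up ends 07:15 → clear.
Vocals Overdub: starts 14:30 at or after Vocals Warm-up ends 07:15 → clear.
Sectional Run-through: starts 14:30 at or after Vocals Warm-up ends 07:15 → clear.
Brass Rehearsal: starts 16:15 at or after Vocals Warm-up ends 07:15 → clear.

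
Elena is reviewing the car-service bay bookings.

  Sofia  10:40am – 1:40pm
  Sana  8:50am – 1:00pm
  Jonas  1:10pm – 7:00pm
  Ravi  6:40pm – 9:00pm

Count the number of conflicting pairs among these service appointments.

3

Check each pair: they overlap iff neither finishes before the other starts.
Sorted by start: Sana, Sofia, Jonas, Ravi.
Sofia starts before Sana ends → Sana and Sofia overlap.
Jonas starts after Sana ends, so Sana has no further overlaps.
Jonas starts before Sofia ends → Sofia and Jonas overlap.
Ravi starts after Sofia ends.
Ravi starts before Jonas ends → Jonas and Ravi overlap.
Overlapping pairs: Jonas & Ravi, Jonas & Sofia, Sana & Sofia — 3 in total.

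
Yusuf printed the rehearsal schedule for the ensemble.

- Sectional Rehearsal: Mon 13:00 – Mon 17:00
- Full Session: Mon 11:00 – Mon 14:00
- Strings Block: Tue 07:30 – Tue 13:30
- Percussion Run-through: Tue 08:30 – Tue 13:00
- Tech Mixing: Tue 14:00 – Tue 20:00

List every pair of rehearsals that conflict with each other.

Check each pair: they overlap iff neither finishes before the other starts.
Sorted by start: Full Session, Sectional Rehearsal, Strings Block, Percussion Run-through, Tech Mixing.
Sectional Rehearsal starts before Full Session ends → Full Session and Sectional Rehearsal overlap.
Strings Block starts after Full Session ends — done with Full Session.
Strings Block starts after Sectional Rehearsal ends — done with Sectional Rehearsal.
Percussion Run-through starts before Strings Block ends → Strings Block and Percussion Run-through overlap.
Tech Mixing starts after Strings Block ends.
Tech Mixing starts after Percussion Run-through ends.

Full Session & Sectional Rehearsal, Percussion Run-through & Strings Block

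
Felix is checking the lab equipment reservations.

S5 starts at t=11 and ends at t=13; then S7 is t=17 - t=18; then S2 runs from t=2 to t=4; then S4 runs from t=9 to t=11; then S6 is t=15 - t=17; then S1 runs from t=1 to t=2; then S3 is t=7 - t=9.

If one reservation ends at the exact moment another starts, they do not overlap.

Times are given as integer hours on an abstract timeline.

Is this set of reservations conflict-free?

Sorted by start: S1, S2, S3, S4, S5, S6, S7.
S2 starts exactly when S1 ends (back-to-back, no overlap), so nothing later overlaps S1 either.
S3 starts after S2 ends, so nothing later overlaps S2 either.
S4 starts exactly when S3 ends (back-to-back, no overlap), so nothing later overlaps S3 either.
S5 starts exactly when S4 ends (back-to-back, no overlap), so nothing later overlaps S4 either.
S6 starts after S5 ends, so nothing later overlaps S5 either.
S7 starts exactly when S6 ends (back-to-back, no overlap).
Every pair is clear; the schedule has no overlaps.

Yes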